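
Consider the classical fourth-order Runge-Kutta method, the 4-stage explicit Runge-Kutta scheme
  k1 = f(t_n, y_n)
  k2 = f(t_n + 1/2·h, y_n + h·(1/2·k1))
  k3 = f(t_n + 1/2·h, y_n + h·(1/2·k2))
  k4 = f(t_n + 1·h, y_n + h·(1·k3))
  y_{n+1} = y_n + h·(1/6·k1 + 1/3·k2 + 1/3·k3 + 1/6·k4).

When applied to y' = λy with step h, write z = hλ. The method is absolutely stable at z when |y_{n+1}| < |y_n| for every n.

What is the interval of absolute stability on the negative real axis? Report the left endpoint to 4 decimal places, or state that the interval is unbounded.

(-2.7853, 0).

Test eqn y'=λy, z=hλ:
  order 4, 4-stage ⇒ R(z)=1+z+z^2/2+z^3/6+z^4/24
  (e.g. R(-1.66)=0.27181, |R|=0.27181)

Boundary: |R(x)|=1, x<0.
x=-1.66: |R|=0.2718
|R(-1.77)|=0.2812 |R(-1.36)|=0.2881 |R(-0.99)|=0.3784
Bisect:
  x_lo=-3.5214 |R|=2.8080  x_hi=-0.3998 |R|=0.6706
  mid=-1.96059 |R|=0.32096 →hi
  mid=-2.74101 |R|=0.93525 →hi
  mid=-3.13121 |R|=1.65971 →lo
  mid=-2.93611 |R|=1.25223 →lo
  mid=-2.83856 |R|=1.08332 →lo
  mid=-2.78978 |R|=1.00679 →lo
  mid=-2.76539 |R|=0.97041 →hi
  mid=-2.77759 |R|=0.98844 →hi
  mid=-2.78368 |R|=0.99758 →hi
  ...
  [-2.78540,-2.78521] ⇒ x*=-2.7853
Stable set (-2.7853, 0).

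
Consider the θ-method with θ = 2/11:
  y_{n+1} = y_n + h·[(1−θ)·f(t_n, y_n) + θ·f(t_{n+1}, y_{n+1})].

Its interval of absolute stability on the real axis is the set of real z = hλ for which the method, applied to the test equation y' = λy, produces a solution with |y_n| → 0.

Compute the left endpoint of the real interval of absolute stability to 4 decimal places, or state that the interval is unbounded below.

z* = -3.1429.

On y'=λy, z=hλ:
  y_{n+1} = y_n + z·[9/11·y_n + 2/11·y_{n+1}] ⇒ (1 − 2/11z)y_{n+1} = (1 + 9/11z)y_n
  R(z) = (1 + 9/11z)/(1 − 2/11z).

Need |R(x)|<1, x<0.
x=-0.52: |R|=0.5249
R=−1: 1+9/11x = −1+2/11x ⇒ -7/11x=2 ⇒ x=2/(-7/11)=-3.1429
Confirm numerically:
  x=-3.099: |R|=0.98215 <1
  x=-2.902: |R|=0.89967 <1
  x=-2.159: |R|=0.55040 <1
  x=-1.672: |R|=0.28221 <1
  x=-3.721: |R|=1.21944 >1
  x=-3.411: |R|=1.10532 >1
Stable set (-3.1429, 0).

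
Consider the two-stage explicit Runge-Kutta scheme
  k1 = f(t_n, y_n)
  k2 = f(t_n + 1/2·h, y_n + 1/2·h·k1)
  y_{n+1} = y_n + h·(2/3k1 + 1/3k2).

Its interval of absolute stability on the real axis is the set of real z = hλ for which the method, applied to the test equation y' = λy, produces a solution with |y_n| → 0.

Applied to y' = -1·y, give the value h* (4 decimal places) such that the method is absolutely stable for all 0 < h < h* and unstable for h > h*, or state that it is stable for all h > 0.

(-6.0000,0); λ=-1 ⇒ h* = (6)/1 = 6.0000.

With y'=λy (z=hλ):
  k1=λy_n ⇒ h·k1=z·y_n;  k2=λ(1+1/2z)y_n ⇒ h·k2=z(1+1/2z)y_n
  y_{n+1}/y_n = 1 + 2/3z + 1/3z(1+1/2z) = 1 + z + 1/6z²
  R(z) = 1 + z + 1/6z².

Solve |R(x)|<1 on ℝ⁻.
x=-0.49: |R|=0.5500
R=1: x+1/6x²=0 ⇒ x=−6=-6.0000; min R=1−1/(4·1/6)=-0.5000>−1
Confirm numerically:
  x=-4.950: |R|=0.13375 <1
  x=-4.583: |R|=0.08235 <1
  x=-4.328: |R|=0.20607 <1
  x=-3.600: |R|=0.44000 <1
  x=-6.479: |R|=1.51724 >1
  x=-6.237: |R|=1.24636 >1
  x=-6.021: |R|=1.02107 >1
Interval (-6.0000, 0).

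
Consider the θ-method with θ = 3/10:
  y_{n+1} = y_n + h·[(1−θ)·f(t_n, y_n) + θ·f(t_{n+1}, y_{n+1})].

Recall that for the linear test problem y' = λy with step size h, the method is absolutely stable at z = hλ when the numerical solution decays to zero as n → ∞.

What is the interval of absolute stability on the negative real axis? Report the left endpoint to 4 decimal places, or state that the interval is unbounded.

Test eqn y'=λy, z=hλ:
  y_{n+1} = y_n + z·[7/10·y_n + 3/10·y_{n+1}] ⇒ (1 − 3/10z)y_{n+1} = (1 + 7/10z)y_n
  Hence R(z) = (1 + 7/10z)/(1 − 3/10z).

Boundary: |R(x)|=1, x<0.
x=-1.13: |R|=0.1561
R=−1: 1+7/10x = −1+3/10x ⇒ -2/5x=2 ⇒ x=2/(-2/5)=-5.0000
Confirm numerically:
  x=-3.502: |R|=0.70779 <1
  x=-2.675: |R|=0.48405 <1
  x=-2.502: |R|=0.42922 <1
  x=-2.111: |R|=0.29248 <1
  x=-5.559: |R|=1.08382 >1
  x=-5.380: |R|=1.05815 >1
  x=-5.162: |R|=1.02543 >1
So |R|<1 on (-5.0000, 0).

(-5.0000, 0).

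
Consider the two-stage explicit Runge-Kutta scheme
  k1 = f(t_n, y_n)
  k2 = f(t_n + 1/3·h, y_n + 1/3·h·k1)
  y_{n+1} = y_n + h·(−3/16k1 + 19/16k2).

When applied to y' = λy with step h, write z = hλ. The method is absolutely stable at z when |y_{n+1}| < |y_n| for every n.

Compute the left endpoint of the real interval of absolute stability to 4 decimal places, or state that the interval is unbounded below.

With y'=λy (z=hλ):
  k1=λy_n ⇒ h·k1=z·y_n;  k2=λ(1+1/3z)y_n ⇒ h·k2=z(1+1/3z)y_n
  y_{n+1}/y_n = 1 − 3/16z + 19/16z(1+1/3z) = 1 + z + 19/48z²
  so R(z) = 1 + z + 19/48z².

Solve |R(x)|<1 on ℝ⁻.
x=-1.39: |R|=0.3748
R=1: x+19/48x²=0 ⇒ x=−48/19=-2.5263; min R=1−1/(4·19/48)=0.3684>−1
Confirm numerically:
  x=-1.409: |R|=0.37684 <1
  x=-1.231: |R|=0.36883 <1
  x=-1.166: |R|=0.37216 <1
  x=-1.097: |R|=0.37935 <1
  x=-2.912: |R|=1.44457 >1
  x=-2.609: |R|=1.08539 >1
So |R|<1 on (-2.5263, 0).

z* = -2.5263.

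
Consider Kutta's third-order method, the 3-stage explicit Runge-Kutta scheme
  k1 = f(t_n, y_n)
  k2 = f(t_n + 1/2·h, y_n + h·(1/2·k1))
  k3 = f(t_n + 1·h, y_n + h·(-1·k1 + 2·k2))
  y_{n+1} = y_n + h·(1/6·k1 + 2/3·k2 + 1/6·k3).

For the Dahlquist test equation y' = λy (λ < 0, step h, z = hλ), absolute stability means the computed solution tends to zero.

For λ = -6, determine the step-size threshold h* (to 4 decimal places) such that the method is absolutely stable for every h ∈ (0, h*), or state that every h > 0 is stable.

(-2.5127,0); λ=-6 ⇒ h* = 0.4188.

Test eqn y'=λy, z=hλ:
  order 3, 3-stage ⇒ R(z)=1+z+z^2/2+z^3/6
  (e.g. R(-0.97)=0.34834, |R|=0.34834)

Solve |R(x)|<1 on ℝ⁻.
x=-0.97: |R|=0.3483
|R(-1)|=0.3333 |R(-0.77)|=0.4504 |R(-0.51)|=0.5979
Bisect:
  x_lo=-2.9883 |R|=1.9708  x_hi=-0.1298 |R|=0.8782
  mid=-1.55904 |R|=0.02469 →hi
  mid=-2.27365 |R|=0.64785 →hi
  mid=-2.63096 |R|=1.20521 →lo
  mid=-2.45231 |R|=0.90335 →hi
  mid=-2.54163 |R|=1.04813 →lo
  mid=-2.49697 |R|=0.97425 →hi
  mid=-2.51930 |R|=1.01081 →lo
  ...
  [-2.51285,-2.51267] ⇒ x*=-2.5127
So |R|<1 on (-2.5127, 0).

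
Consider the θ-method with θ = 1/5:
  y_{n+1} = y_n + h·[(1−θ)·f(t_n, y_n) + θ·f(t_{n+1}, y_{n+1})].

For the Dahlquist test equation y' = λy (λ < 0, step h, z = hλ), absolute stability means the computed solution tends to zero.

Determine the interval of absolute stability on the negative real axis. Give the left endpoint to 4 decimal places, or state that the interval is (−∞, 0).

(-3.3333, 0).

Test eqn y'=λy, z=hλ:
  y_{n+1} = y_n + z·[4/5·y_n + 1/5·y_{n+1}] ⇒ (1 − 1/5z)y_{n+1} = (1 + 4/5z)y_n
  R(z) = (1 + 4/5z)/(1 − 1/5z).

Boundary: |R(x)|=1, x<0.
x=-1.26: |R|=0.0064
R=−1: 1+4/5x = −1+1/5x ⇒ -3/5x=2 ⇒ x=2/(-3/5)=-3.3333
Confirm numerically:
  x=-3.083: |R|=0.90709 <1
  x=-2.094: |R|=0.47590 <1
  x=-2.009: |R|=0.43316 <1
  x=-3.897: |R|=1.19006 >1
  x=-3.839: |R|=1.17163 >1
So |R|<1 on (-3.3333, 0).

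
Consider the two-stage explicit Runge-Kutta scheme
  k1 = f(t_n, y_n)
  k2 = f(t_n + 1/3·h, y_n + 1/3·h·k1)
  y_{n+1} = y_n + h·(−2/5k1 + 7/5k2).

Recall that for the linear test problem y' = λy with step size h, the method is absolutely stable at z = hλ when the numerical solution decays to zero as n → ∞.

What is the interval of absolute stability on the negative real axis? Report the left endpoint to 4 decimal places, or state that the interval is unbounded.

Test eqn y'=λy, z=hλ:
  k1=λy_n ⇒ h·k1=z·y_n;  k2=λ(1+1/3z)y_n ⇒ h·k2=z(1+1/3z)y_n
  y_{n+1}/y_n = 1 − 2/5z + 7/5z(1+1/3z) = 1 + z + 7/15z²
  R(z) = 1 + z + 7/15z².

Find x<0 with |R(x)|<1.
x=-1.09: |R|=0.4644
R=1: x+7/15x²=0 ⇒ x=−15/7=-2.1429; min R=1−1/(4·7/15)=0.4643>−1
Confirm numerically:
  x=-1.850: |R|=0.74717 <1
  x=-1.610: |R|=0.59965 <1
  x=-1.337: |R|=0.49720 <1
  x=-1.042: |R|=0.46469 <1
  x=-2.624: |R|=1.58918 >1
  x=-2.513: |R|=1.43408 >1
  x=-2.427: |R|=1.32182 >1
Stable set (-2.1429, 0).

z∈(-2.1429,0).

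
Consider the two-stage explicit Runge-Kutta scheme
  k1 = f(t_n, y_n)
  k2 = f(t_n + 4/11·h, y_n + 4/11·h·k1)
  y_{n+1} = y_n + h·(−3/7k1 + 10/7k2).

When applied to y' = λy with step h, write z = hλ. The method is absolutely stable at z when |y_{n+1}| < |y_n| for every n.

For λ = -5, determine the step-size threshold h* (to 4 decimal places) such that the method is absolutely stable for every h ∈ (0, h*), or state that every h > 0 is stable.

(-1.9250,0); λ=-5 ⇒ h* = (77/40)/5 = 0.3850.

On y'=λy, z=hλ:
  k1=λy_n ⇒ h·k1=z·y_n;  k2=λ(1+4/11z)y_n ⇒ h·k2=z(1+4/11z)y_n
  y_{n+1}/y_n = 1 − 3/7z + 10/7z(1+4/11z) = 1 + z + 40/77z²
  Hence R(z) = 1 + z + 40/77z².

Need |R(x)|<1, x<0.
x=-0.58: |R|=0.5948
R=1: x+40/77x²=0 ⇒ x=−77/40=-1.9250; min R=1−1/(4·40/77)=0.5188>−1
Confirm numerically:
  x=-1.023: |R|=0.52065 <1
  x=-0.994: |R|=0.51927 <1
  x=-0.825: |R|=0.52857 <1
  x=-0.774: |R|=0.53721 <1
  x=-2.158: |R|=1.26120 >1
  x=-2.125: |R|=1.22078 >1
  x=-1.947: |R|=1.02225 >1
Stable set (-1.9250, 0).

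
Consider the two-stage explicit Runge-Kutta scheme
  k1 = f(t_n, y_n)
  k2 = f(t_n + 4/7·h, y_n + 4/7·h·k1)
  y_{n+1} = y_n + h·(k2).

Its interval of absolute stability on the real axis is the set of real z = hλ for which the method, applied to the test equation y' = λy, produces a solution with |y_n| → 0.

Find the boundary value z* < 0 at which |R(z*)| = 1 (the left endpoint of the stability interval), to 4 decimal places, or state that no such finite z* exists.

left endpoint -1.7500.

Test eqn y'=λy, z=hλ:
  k1=λy_n ⇒ h·k1=z·y_n;  k2=λ(1+4/7z)y_n ⇒ h·k2=z(1+4/7z)y_n
  y_{n+1}/y_n = 1 + z(1+4/7z) = 1 + z + 4/7z²
  Hence R(z) = 1 + z + 4/7z².

Boundary: |R(x)|=1, x<0.
x=-0.59: |R|=0.6089
R=1: x+4/7x²=0 ⇒ x=−7/4=-1.7500; min R=1−1/(4·4/7)=0.5625>−1
Confirm numerically:
  x=-1.471: |R|=0.76548 <1
  x=-1.125: |R|=0.59821 <1
  x=-0.720: |R|=0.57623 <1
  x=-2.235: |R|=1.61941 >1
  x=-1.957: |R|=1.23149 >1
  x=-1.945: |R|=1.21673 >1
So |R|<1 on (-1.7500, 0).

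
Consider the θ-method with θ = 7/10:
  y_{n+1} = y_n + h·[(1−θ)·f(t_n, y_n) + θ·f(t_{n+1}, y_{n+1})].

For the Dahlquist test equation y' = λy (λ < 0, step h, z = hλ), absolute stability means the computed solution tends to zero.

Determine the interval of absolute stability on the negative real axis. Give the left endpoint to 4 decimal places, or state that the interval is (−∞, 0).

Set f=λy, z=hλ:
  y_{n+1} = y_n + z·[3/10·y_n + 7/10·y_{n+1}] ⇒ (1 − 7/10z)y_{n+1} = (1 + 3/10z)y_n
  R(z) = (1 + 3/10z)/(1 − 7/10z).

Find x<0 with |R(x)|<1.
x=-1.01: |R|=0.4083
x=-2: |R|=0.1667
x=-10: |R|=0.2500
x=-100: |R|=0.4085
θ=7/10≥1/2 ⇒ |1+3/10x|<|1−7/10x| ∀x<0 ⇒ stable on all of ℝ⁻.

unbounded; (−∞, 0).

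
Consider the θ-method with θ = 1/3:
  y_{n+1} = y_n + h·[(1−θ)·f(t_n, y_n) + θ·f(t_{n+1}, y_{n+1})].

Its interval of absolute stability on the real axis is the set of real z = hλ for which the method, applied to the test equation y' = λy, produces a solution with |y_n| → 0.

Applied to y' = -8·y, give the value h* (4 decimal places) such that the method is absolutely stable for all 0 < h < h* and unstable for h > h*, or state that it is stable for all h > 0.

(-6.0000,0); λ=-8 ⇒ h* = (6)/8 = 0.7500.

With y'=λy (z=hλ):
  y_{n+1} = y_n + z·[2/3·y_n + 1/3·y_{n+1}] ⇒ (1 − 1/3z)y_{n+1} = (1 + 2/3z)y_n
  Hence R(z) = (1 + 2/3z)/(1 − 1/3z).

Need |R(x)|<1, x<0.
x=-0.52: |R|=0.5568
R=−1: 1+2/3x = −1+1/3x ⇒ -1/3x=2 ⇒ x=2/(-1/3)=-6.0000
Confirm numerically:
  x=-5.676: |R|=0.96266 <1
  x=-5.195: |R|=0.90177 <1
  x=-4.013: |R|=0.71667 <1
  x=-3.540: |R|=0.62385 <1
  x=-6.243: |R|=1.02629 >1
  x=-6.104: |R|=1.01142 >1
  x=-6.048: |R|=1.00531 >1
Interval (-6.0000, 0).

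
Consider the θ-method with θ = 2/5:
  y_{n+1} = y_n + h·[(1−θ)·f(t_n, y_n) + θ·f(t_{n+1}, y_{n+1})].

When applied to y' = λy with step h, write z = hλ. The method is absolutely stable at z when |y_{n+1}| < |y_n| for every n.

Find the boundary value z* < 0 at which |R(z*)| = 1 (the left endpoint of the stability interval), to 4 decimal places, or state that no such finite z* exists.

left endpoint -10.0000.

On y'=λy, z=hλ:
  y_{n+1} = y_n + z·[3/5·y_n + 2/5·y_{n+1}] ⇒ (1 − 2/5z)y_{n+1} = (1 + 3/5z)y_n
  ⇒ R(z) = (1 + 3/5z)/(1 − 2/5z).

Find x<0 with |R(x)|<1.
x=-1.46: |R|=0.0783
R=−1: 1+3/5x = −1+2/5x ⇒ -1/5x=2 ⇒ x=2/(-1/5)=-10.0000
Confirm numerically:
  x=-9.714: |R|=0.98829 <1
  x=-8.590: |R|=0.93643 <1
  x=-4.575: |R|=0.61661 <1
  x=-10.429: |R|=1.01659 >1
  x=-10.147: |R|=1.00581 >1
Stable set (-10.0000, 0).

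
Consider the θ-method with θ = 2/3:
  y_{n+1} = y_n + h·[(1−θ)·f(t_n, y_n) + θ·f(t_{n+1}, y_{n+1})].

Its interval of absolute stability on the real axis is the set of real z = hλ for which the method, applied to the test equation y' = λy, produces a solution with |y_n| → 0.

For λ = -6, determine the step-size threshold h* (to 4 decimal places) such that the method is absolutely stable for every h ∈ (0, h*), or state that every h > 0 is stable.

With y'=λy (z=hλ):
  y_{n+1} = y_n + z·[1/3·y_n + 2/3·y_{n+1}] ⇒ (1 − 2/3z)y_{n+1} = (1 + 1/3z)y_n
  Hence R(z) = (1 + 1/3z)/(1 − 2/3z).

Find x<0 with |R(x)|<1.
x=-1.08: |R|=0.3721
x=-2: |R|=0.1429
x=-10: |R|=0.3043
x=-100: |R|=0.4778
θ=2/3≥1/2 ⇒ |1+1/3x|<|1−2/3x| ∀x<0 ⇒ interval (−∞,0).

unbounded; (−∞, 0). Any h>0 works for λ=-6.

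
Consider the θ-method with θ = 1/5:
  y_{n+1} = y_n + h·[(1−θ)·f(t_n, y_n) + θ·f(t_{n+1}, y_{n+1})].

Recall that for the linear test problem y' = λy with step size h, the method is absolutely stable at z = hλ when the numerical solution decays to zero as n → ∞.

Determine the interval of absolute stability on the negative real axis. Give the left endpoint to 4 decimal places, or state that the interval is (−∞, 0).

(-3.3333, 0).

Set f=λy, z=hλ:
  y_{n+1} = y_n + z·[4/5·y_n + 1/5·y_{n+1}] ⇒ (1 − 1/5z)y_{n+1} = (1 + 4/5z)y_n
  ⇒ R(z) = (1 + 4/5z)/(1 − 1/5z).

Solve |R(x)|<1 on ℝ⁻.
x=-0.81: |R|=0.3029
R=−1: 1+4/5x = −1+1/5x ⇒ -3/5x=2 ⇒ x=2/(-3/5)=-3.3333
Confirm numerically:
  x=-2.793: |R|=0.79199 <1
  x=-2.764: |R|=0.78001 <1
  x=-2.302: |R|=0.57628 <1
  x=-1.682: |R|=0.25861 <1
  x=-3.494: |R|=1.05675 >1
  x=-3.356: |R|=1.00814 >1
Stable set (-3.3333, 0).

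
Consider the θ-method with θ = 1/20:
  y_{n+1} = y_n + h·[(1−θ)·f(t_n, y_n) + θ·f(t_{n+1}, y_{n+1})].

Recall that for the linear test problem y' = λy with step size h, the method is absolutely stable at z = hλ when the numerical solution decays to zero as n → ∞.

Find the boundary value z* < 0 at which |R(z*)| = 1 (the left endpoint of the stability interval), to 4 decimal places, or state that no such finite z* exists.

With y'=λy (z=hλ):
  y_{n+1} = y_n + z·[19/20·y_n + 1/20·y_{n+1}] ⇒ (1 − 1/20z)y_{n+1} = (1 + 19/20z)y_n
  so R(z) = (1 + 19/20z)/(1 − 1/20z).

Boundary: |R(x)|=1, x<0.
x=-0.32: |R|=0.6850
R=−1: 1+19/20x = −1+1/20x ⇒ -9/10x=2 ⇒ x=2/(-9/10)=-2.2222
Confirm numerically:
  x=-1.956: |R|=0.78175 <1
  x=-1.941: |R|=0.76929 <1
  x=-1.515: |R|=0.40832 <1
  x=-2.786: |R|=1.44536 >1
  x=-2.364: |R|=1.11411 >1
Stable set (-2.2222, 0).

z* = -2.2222.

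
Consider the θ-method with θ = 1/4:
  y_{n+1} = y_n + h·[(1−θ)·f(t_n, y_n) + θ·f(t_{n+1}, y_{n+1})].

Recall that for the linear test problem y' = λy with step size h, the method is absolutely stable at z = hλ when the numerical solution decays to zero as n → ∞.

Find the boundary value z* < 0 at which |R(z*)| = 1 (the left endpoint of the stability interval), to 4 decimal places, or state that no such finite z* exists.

With y'=λy (z=hλ):
  y_{n+1} = y_n + z·[3/4·y_n + 1/4·y_{n+1}] ⇒ (1 − 1/4z)y_{n+1} = (1 + 3/4z)y_n
  Hence R(z) = (1 + 3/4z)/(1 − 1/4z).

Boundary: |R(x)|=1, x<0.
x=-1.71: |R|=0.1979
R=−1: 1+3/4x = −1+1/4x ⇒ -1/2x=2 ⇒ x=2/(-1/2)=-4.0000
Confirm numerically:
  x=-3.811: |R|=0.95161 <1
  x=-2.417: |R|=0.50662 <1
  x=-2.027: |R|=0.34528 <1
  x=-4.281: |R|=1.06787 >1
  x=-4.249: |R|=1.06037 >1
  x=-4.123: |R|=1.03028 >1
So |R|<1 on (-4.0000, 0).

z* = -4.0000.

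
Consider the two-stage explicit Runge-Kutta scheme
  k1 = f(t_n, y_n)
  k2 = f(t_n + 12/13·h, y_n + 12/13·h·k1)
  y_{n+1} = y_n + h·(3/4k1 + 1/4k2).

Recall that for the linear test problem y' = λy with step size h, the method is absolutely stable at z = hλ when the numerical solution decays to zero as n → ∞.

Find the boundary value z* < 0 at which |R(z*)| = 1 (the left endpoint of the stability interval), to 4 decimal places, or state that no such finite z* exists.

Set f=λy, z=hλ:
  k1=λy_n ⇒ h·k1=z·y_n;  k2=λ(1+12/13z)y_n ⇒ h·k2=z(1+12/13z)y_n
  y_{n+1}/y_n = 1 + 3/4z + 1/4z(1+12/13z) = 1 + z + 3/13z²
  so R(z) = 1 + z + 3/13z².

Solve |R(x)|<1 on ℝ⁻.
x=-1.77: |R|=0.0470
R=1: x+3/13x²=0 ⇒ x=−13/3=-4.3333; min R=1−1/(4·3/13)=-0.0833>−1
Confirm numerically:
  x=-4.136: |R|=0.81165 <1
  x=-2.846: |R|=0.02317 <1
  x=-2.303: |R|=0.07904 <1
  x=-4.768: |R|=1.47827 >1
  x=-4.690: |R|=1.38602 >1
  x=-4.427: |R|=1.09569 >1
Stable set (-4.3333, 0).

left endpoint -4.3333.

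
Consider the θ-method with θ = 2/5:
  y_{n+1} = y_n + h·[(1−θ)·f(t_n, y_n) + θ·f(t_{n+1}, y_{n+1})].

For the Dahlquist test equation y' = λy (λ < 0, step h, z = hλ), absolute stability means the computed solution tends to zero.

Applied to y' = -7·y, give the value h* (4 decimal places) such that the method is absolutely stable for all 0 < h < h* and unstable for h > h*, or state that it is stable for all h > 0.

On y'=λy, z=hλ:
  y_{n+1} = y_n + z·[3/5·y_n + 2/5·y_{n+1}] ⇒ (1 − 2/5z)y_{n+1} = (1 + 3/5z)y_n
  ⇒ R(z) = (1 + 3/5z)/(1 − 2/5z).

Boundary: |R(x)|=1, x<0.
x=-1.01: |R|=0.2806
R=−1: 1+3/5x = −1+2/5x ⇒ -1/5x=2 ⇒ x=2/(-1/5)=-10.0000
Confirm numerically:
  x=-8.263: |R|=0.91931 <1
  x=-7.154: |R|=0.85260 <1
  x=-7.003: |R|=0.84231 <1
  x=-6.433: |R|=0.80035 <1
  x=-10.515: |R|=1.01978 >1
  x=-10.118: |R|=1.00468 >1
  x=-10.090: |R|=1.00357 >1
So |R|<1 on (-10.0000, 0).

(-10.0000,0); λ=-7 ⇒ h* = (10)/7 = 1.4286.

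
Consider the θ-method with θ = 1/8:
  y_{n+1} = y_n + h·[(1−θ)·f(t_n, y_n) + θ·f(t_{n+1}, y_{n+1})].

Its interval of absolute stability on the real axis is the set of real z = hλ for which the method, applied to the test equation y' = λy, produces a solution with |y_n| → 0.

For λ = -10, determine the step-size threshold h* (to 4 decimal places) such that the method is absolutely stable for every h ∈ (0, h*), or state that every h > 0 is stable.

(-2.6667,0); λ=-10 ⇒ h* = (8/3)/10 = 0.2667.

Set f=λy, z=hλ:
  y_{n+1} = y_n + z·[7/8·y_n + 1/8·y_{n+1}] ⇒ (1 − 1/8z)y_{n+1} = (1 + 7/8z)y_n
  R(z) = (1 + 7/8z)/(1 − 1/8z).

Solve |R(x)|<1 on ℝ⁻.
x=-1.18: |R|=0.0283
R=−1: 1+7/8x = −1+1/8x ⇒ -3/4x=2 ⇒ x=2/(-3/4)=-2.6667
Confirm numerically:
  x=-2.538: |R|=0.92674 <1
  x=-2.422: |R|=0.85914 <1
  x=-2.344: |R|=0.81284 <1
  x=-2.018: |R|=0.61150 <1
  x=-3.075: |R|=1.22122 >1
  x=-2.829: |R|=1.08994 >1
Stable set (-2.6667, 0).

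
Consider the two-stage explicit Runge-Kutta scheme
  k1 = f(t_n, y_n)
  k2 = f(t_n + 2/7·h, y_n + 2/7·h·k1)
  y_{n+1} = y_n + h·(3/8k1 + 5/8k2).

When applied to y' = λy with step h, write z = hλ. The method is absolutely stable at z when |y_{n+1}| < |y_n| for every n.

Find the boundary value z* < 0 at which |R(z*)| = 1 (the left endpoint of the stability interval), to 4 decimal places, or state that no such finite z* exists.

left endpoint -5.6000.

With y'=λy (z=hλ):
  k1=λy_n ⇒ h·k1=z·y_n;  k2=λ(1+2/7z)y_n ⇒ h·k2=z(1+2/7z)y_n
  y_{n+1}/y_n = 1 + 3/8z + 5/8z(1+2/7z) = 1 + z + 5/28z²
  R(z) = 1 + z + 5/28z².

Need |R(x)|<1, x<0.
x=-1.45: |R|=0.0746
R=1: x+5/28x²=0 ⇒ x=−28/5=-5.6000; min R=1−1/(4·5/28)=-0.4000>−1
Confirm numerically:
  x=-5.400: |R|=0.80714 <1
  x=-4.038: |R|=0.12631 <1
  x=-4.033: |R|=0.12852 <1
  x=-3.025: |R|=0.39096 <1
  x=-5.771: |R|=1.17622 >1
  x=-5.686: |R|=1.08732 >1
Stable set (-5.6000, 0).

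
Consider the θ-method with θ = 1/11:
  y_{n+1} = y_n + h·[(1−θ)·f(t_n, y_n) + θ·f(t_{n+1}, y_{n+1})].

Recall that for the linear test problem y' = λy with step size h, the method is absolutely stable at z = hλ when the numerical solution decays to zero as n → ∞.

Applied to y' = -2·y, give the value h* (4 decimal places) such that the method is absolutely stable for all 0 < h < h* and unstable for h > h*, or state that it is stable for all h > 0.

(-2.4444,0); λ=-2 ⇒ h* = (22/9)/2 = 1.2222.

On y'=λy, z=hλ:
  y_{n+1} = y_n + z·[10/11·y_n + 1/11·y_{n+1}] ⇒ (1 − 1/11z)y_{n+1} = (1 + 10/11z)y_n
  Hence R(z) = (1 + 10/11z)/(1 − 1/11z).

Need |R(x)|<1, x<0.
x=-1.58: |R|=0.3816
R=−1: 1+10/11x = −1+1/11x ⇒ -9/11x=2 ⇒ x=2/(-9/11)=-2.4444
Confirm numerically:
  x=-2.129: |R|=0.78376 <1
  x=-1.136: |R|=0.02966 <1
  x=-1.037: |R|=0.05234 <1
  x=-2.956: |R|=1.32989 >1
  x=-2.797: |R|=1.22998 >1
Stable set (-2.4444, 0).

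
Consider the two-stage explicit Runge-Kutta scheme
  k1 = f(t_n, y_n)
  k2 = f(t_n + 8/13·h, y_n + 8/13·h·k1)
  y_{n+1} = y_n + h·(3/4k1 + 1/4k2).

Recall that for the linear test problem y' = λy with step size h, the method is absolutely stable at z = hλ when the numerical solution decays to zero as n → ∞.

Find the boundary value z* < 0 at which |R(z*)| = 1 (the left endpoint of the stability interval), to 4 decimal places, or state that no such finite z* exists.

Set f=λy, z=hλ:
  k1=λy_n ⇒ h·k1=z·y_n;  k2=λ(1+8/13z)y_n ⇒ h·k2=z(1+8/13z)y_n
  y_{n+1}/y_n = 1 + 3/4z + 1/4z(1+8/13z) = 1 + z + 2/13z²
  Hence R(z) = 1 + z + 2/13z².

Need |R(x)|<1, x<0.
x=-0.73: |R|=0.3520
R=1: x+2/13x²=0 ⇒ x=−13/2=-6.5000; min R=1−1/(4·2/13)=-0.6250>−1
Confirm numerically:
  x=-4.435: |R|=0.40897 <1
  x=-4.320: |R|=0.44886 <1
  x=-3.965: |R|=0.54635 <1
  x=-6.790: |R|=1.30294 >1
  x=-6.594: |R|=1.09536 >1
Stable set (-6.5000, 0).

left endpoint -6.5000.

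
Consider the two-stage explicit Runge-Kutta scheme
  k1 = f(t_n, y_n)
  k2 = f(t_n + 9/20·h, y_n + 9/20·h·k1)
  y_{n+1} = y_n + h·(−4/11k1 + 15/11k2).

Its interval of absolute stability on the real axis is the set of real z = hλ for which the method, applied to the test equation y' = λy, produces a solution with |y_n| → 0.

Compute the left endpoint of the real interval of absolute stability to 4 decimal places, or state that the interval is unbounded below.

z* = -1.6296.

Test eqn y'=λy, z=hλ:
  k1=λy_n ⇒ h·k1=z·y_n;  k2=λ(1+9/20z)y_n ⇒ h·k2=z(1+9/20z)y_n
  y_{n+1}/y_n = 1 − 4/11z + 15/11z(1+9/20z) = 1 + z + 27/44z²
  so R(z) = 1 + z + 27/44z².

Solve |R(x)|<1 on ℝ⁻.
x=-0.94: |R|=0.6022
R=1: x+27/44x²=0 ⇒ x=−44/27=-1.6296; min R=1−1/(4·27/44)=0.5926>−1
Confirm numerically:
  x=-1.205: |R|=0.68602 <1
  x=-1.123: |R|=0.65087 <1
  x=-1.052: |R|=0.62711 <1
  x=-2.003: |R|=1.45891 >1
  x=-1.824: |R|=1.21755 >1
  x=-1.653: |R|=1.02371 >1
Stable set (-1.6296, 0).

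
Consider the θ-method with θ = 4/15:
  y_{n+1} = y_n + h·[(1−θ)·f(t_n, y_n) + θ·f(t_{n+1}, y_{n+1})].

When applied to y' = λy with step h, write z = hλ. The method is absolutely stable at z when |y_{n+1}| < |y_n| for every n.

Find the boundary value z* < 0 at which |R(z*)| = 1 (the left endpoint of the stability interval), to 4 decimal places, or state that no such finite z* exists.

Set f=λy, z=hλ:
  y_{n+1} = y_n + z·[11/15·y_n + 4/15·y_{n+1}] ⇒ (1 − 4/15z)y_{n+1} = (1 + 11/15z)y_n
  ⇒ R(z) = (1 + 11/15z)/(1 − 4/15z).

Boundary: |R(x)|=1, x<0.
x=-1.7: |R|=0.1697
R=−1: 1+11/15x = −1+4/15x ⇒ -7/15x=2 ⇒ x=2/(-7/15)=-4.2857
Confirm numerically:
  x=-4.117: |R|=0.96247 <1
  x=-1.931: |R|=0.27464 <1
  x=-1.828: |R|=0.22894 <1
  x=-4.525: |R|=1.05060 >1
  x=-4.519: |R|=1.04937 >1
  x=-4.390: |R|=1.02242 >1
So |R|<1 on (-4.2857, 0).

z* = -4.2857.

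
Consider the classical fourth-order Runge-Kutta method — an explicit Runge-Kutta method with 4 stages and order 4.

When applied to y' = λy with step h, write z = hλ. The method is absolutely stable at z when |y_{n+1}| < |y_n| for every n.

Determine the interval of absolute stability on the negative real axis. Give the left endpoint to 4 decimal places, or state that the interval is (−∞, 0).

Set f=λy, z=hλ:
  order 4, 4-stage ⇒ R(z)=1+z+z^2/2+z^3/6+z^4/24
  (e.g. R(-0.35)=0.70473, |R|=0.70473)

Boundary: |R(x)|=1, x<0.
x=-0.35: |R|=0.7047
|R(-2.75)|=0.9481 |R(-1.65)|=0.2714 |R(-0.77)|=0.4650
Bisect:
  x_lo=-3.3114 |R|=2.1294  x_hi=-0.3966 |R|=0.6727
  mid=-1.85398 |R|=0.29482 →hi
  mid=-2.58269 |R|=0.73510 →hi
  mid=-2.94704 |R|=1.27254 →lo
  mid=-2.76486 |R|=0.96963 →hi
  mid=-2.85595 |R|=1.11186 →lo
  mid=-2.81041 |R|=1.03853 →lo
  mid=-2.78764 |R|=1.00354 →lo
  mid=-2.77625 |R|=0.98645 →hi
  mid=-2.78194 |R|=0.99496 →hi
  mid=-2.78479 |R|=0.99924 →hi
  ...
  [-2.78532,-2.78515] ⇒ x*=-2.7853
So |R|<1 on (-2.7853, 0).

z∈(-2.7853,0).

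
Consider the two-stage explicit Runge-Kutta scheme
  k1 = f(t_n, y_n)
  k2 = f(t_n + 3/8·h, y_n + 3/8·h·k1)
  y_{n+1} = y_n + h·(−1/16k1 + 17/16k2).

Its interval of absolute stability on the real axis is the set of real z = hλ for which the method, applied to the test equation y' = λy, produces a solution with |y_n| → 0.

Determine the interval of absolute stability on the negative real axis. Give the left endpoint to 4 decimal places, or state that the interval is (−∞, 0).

With y'=λy (z=hλ):
  k1=λy_n ⇒ h·k1=z·y_n;  k2=λ(1+3/8z)y_n ⇒ h·k2=z(1+3/8z)y_n
  y_{n+1}/y_n = 1 − 1/16z + 17/16z(1+3/8z) = 1 + z + 51/128z²
  R(z) = 1 + z + 51/128z².

Find x<0 with |R(x)|<1.
x=-0.52: |R|=0.5877
R=1: x+51/128x²=0 ⇒ x=−128/51=-2.5098; min R=1−1/(4·51/128)=0.3725>−1
Confirm numerically:
  x=-2.475: |R|=0.96568 <1
  x=-2.375: |R|=0.87244 <1
  x=-1.213: |R|=0.37325 <1
  x=-2.830: |R|=1.36105 >1
  x=-2.762: |R|=1.27754 >1
  x=-2.658: |R|=1.15695 >1
So |R|<1 on (-2.5098, 0).

(-2.5098, 0).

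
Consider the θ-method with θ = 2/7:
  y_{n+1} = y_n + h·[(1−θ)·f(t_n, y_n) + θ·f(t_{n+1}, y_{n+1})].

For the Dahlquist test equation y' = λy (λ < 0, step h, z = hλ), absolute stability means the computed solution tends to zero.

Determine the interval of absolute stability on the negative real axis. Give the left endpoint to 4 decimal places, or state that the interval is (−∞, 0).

Test eqn y'=λy, z=hλ:
  y_{n+1} = y_n + z·[5/7·y_n + 2/7·y_{n+1}] ⇒ (1 − 2/7z)y_{n+1} = (1 + 5/7z)y_n
  Hence R(z) = (1 + 5/7z)/(1 − 2/7z).

Solve |R(x)|<1 on ℝ⁻.
x=-0.66: |R|=0.4447
R=−1: 1+5/7x = −1+2/7x ⇒ -3/7x=2 ⇒ x=2/(-3/7)=-4.6667
Confirm numerically:
  x=-4.125: |R|=0.89344 <1
  x=-4.095: |R|=0.88710 <1
  x=-3.573: |R|=0.76806 <1
  x=-2.874: |R|=0.57813 <1
  x=-4.967: |R|=1.05321 >1
  x=-4.832: |R|=1.02976 >1
Interval (-4.6667, 0).

(-4.6667, 0).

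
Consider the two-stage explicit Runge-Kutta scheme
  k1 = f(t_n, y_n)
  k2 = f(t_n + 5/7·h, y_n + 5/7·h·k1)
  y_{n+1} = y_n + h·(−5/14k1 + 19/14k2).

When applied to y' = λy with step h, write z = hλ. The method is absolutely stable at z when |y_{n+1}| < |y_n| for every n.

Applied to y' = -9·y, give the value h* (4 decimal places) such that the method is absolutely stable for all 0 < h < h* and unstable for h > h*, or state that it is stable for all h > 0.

(-1.0316,0); λ=-9 ⇒ h* = (98/95)/9 = 0.1146.

On y'=λy, z=hλ:
  k1=λy_n ⇒ h·k1=z·y_n;  k2=λ(1+5/7z)y_n ⇒ h·k2=z(1+5/7z)y_n
  y_{n+1}/y_n = 1 − 5/14z + 19/14z(1+5/7z) = 1 + z + 95/98z²
  R(z) = 1 + z + 95/98z².

Find x<0 with |R(x)|<1.
x=-1.57: |R|=1.8194
R=1: x+95/98x²=0 ⇒ x=−98/95=-1.0316; min R=1−1/(4·95/98)=0.7421>−1
Confirm numerically:
  x=-0.914: |R|=0.89582 <1
  x=-0.586: |R|=0.74688 <1
  x=-0.478: |R|=0.74349 <1
  x=-0.462: |R|=0.74491 <1
  x=-1.567: |R|=1.81332 >1
  x=-1.509: |R|=1.69837 >1
  x=-1.307: |R|=1.34896 >1
So |R|<1 on (-1.0316, 0).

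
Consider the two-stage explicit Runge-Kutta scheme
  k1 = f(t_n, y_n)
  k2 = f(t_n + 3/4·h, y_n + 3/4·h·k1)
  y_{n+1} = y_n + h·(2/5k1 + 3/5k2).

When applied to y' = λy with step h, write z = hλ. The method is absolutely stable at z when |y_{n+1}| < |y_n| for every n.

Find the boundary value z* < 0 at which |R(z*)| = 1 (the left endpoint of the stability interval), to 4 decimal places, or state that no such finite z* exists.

left endpoint -2.2222.

With y'=λy (z=hλ):
  k1=λy_n ⇒ h·k1=z·y_n;  k2=λ(1+3/4z)y_n ⇒ h·k2=z(1+3/4z)y_n
  y_{n+1}/y_n = 1 + 2/5z + 3/5z(1+3/4z) = 1 + z + 9/20z²
  R(z) = 1 + z + 9/20z².

Find x<0 with |R(x)|<1.
x=-0.54: |R|=0.5912
R=1: x+9/20x²=0 ⇒ x=−20/9=-2.2222; min R=1−1/(4·9/20)=0.4444>−1
Confirm numerically:
  x=-1.858: |R|=0.69547 <1
  x=-1.443: |R|=0.49401 <1
  x=-1.156: |R|=0.44535 <1
  x=-0.936: |R|=0.45824 <1
  x=-2.754: |R|=1.65903 >1
  x=-2.745: |R|=1.64576 >1
So |R|<1 on (-2.2222, 0).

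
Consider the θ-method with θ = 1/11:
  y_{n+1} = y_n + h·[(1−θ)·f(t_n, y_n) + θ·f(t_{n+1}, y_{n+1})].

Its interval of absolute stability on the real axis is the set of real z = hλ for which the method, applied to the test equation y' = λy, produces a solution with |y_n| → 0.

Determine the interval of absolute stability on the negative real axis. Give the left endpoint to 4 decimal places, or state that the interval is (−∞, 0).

Set f=λy, z=hλ:
  y_{n+1} = y_n + z·[10/11·y_n + 1/11·y_{n+1}] ⇒ (1 − 1/11z)y_{n+1} = (1 + 10/11z)y_n
  ⇒ R(z) = (1 + 10/11z)/(1 − 1/11z).

Find x<0 with |R(x)|<1.
x=-0.68: |R|=0.3596
R=−1: 1+10/11x = −1+1/11x ⇒ -9/11x=2 ⇒ x=2/(-9/11)=-2.4444
Confirm numerically:
  x=-2.406: |R|=0.97419 <1
  x=-1.407: |R|=0.24744 <1
  x=-1.396: |R|=0.23879 <1
  x=-2.997: |R|=1.35529 >1
  x=-2.780: |R|=1.21916 >1
  x=-2.743: |R|=1.19552 >1
Interval (-2.4444, 0).

z∈(-2.4444,0).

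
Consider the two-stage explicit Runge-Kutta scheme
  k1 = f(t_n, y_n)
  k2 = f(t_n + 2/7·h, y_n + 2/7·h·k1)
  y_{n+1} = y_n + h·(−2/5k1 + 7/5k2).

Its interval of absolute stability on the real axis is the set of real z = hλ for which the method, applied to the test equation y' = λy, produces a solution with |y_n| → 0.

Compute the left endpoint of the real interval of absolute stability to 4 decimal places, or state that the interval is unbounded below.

z* = -2.5000.

With y'=λy (z=hλ):
  k1=λy_n ⇒ h·k1=z·y_n;  k2=λ(1+2/7z)y_n ⇒ h·k2=z(1+2/7z)y_n
  y_{n+1}/y_n = 1 − 2/5z + 7/5z(1+2/7z) = 1 + z + 2/5z²
  R(z) = 1 + z + 2/5z².

Boundary: |R(x)|=1, x<0.
x=-0.56: |R|=0.5654
R=1: x+2/5x²=0 ⇒ x=−5/2=-2.5000; min R=1−1/(4·2/5)=0.3750>−1
Confirm numerically:
  x=-2.158: |R|=0.70479 <1
  x=-1.993: |R|=0.59582 <1
  x=-1.698: |R|=0.45528 <1
  x=-3.085: |R|=1.72189 >1
  x=-2.948: |R|=1.52828 >1
  x=-2.583: |R|=1.08576 >1
Stable set (-2.5000, 0).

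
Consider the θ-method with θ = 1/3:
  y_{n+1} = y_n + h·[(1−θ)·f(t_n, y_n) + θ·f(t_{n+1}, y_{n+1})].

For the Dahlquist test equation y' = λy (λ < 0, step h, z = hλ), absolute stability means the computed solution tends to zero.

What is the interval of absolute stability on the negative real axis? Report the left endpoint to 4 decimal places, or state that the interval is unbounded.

On y'=λy, z=hλ:
  y_{n+1} = y_n + z·[2/3·y_n + 1/3·y_{n+1}] ⇒ (1 − 1/3z)y_{n+1} = (1 + 2/3z)y_n
  Hence R(z) = (1 + 2/3z)/(1 − 1/3z).

Need |R(x)|<1, x<0.
x=-0.6: |R|=0.5000
R=−1: 1+2/3x = −1+1/3x ⇒ -1/3x=2 ⇒ x=2/(-1/3)=-6.0000
Confirm numerically:
  x=-3.371: |R|=0.58735 <1
  x=-3.261: |R|=0.56253 <1
  x=-3.236: |R|=0.55677 <1
  x=-6.501: |R|=1.05273 >1
  x=-6.412: |R|=1.04377 >1
Stable set (-6.0000, 0).

(-6.0000, 0).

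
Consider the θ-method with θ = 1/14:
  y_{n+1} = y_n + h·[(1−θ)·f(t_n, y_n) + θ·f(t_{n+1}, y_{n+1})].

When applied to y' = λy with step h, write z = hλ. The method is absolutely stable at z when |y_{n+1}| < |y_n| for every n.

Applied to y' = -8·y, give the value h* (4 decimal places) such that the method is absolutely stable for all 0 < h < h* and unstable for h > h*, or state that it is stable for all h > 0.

(-2.3333,0); λ=-8 ⇒ h* = (7/3)/8 = 0.2917.

Test eqn y'=λy, z=hλ:
  y_{n+1} = y_n + z·[13/14·y_n + 1/14·y_{n+1}] ⇒ (1 − 1/14z)y_{n+1} = (1 + 13/14z)y_n
  R(z) = (1 + 13/14z)/(1 − 1/14z).

Solve |R(x)|<1 on ℝ⁻.
x=-0.88: |R|=0.1720
R=−1: 1+13/14x = −1+1/14x ⇒ -6/7x=2 ⇒ x=2/(-6/7)=-2.3333
Confirm numerically:
  x=-2.074: |R|=0.80640 <1
  x=-1.884: |R|=0.66054 <1
  x=-1.342: |R|=0.22461 <1
  x=-2.871: |R|=1.38243 >1
  x=-2.797: |R|=1.33125 >1
  x=-2.777: |R|=1.31734 >1
Stable set (-2.3333, 0).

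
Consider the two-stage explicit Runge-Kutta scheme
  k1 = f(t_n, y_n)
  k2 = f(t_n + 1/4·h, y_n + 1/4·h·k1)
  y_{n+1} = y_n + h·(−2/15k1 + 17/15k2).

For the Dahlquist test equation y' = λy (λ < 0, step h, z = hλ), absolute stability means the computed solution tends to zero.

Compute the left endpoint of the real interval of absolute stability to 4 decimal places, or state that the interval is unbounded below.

Test eqn y'=λy, z=hλ:
  k1=λy_n ⇒ h·k1=z·y_n;  k2=λ(1+1/4z)y_n ⇒ h·k2=z(1+1/4z)y_n
  y_{n+1}/y_n = 1 − 2/15z + 17/15z(1+1/4z) = 1 + z + 17/60z²
  so R(z) = 1 + z + 17/60z².

Solve |R(x)|<1 on ℝ⁻.
x=-0.69: |R|=0.4449
R=1: x+17/60x²=0 ⇒ x=−60/17=-3.5294; min R=1−1/(4·17/60)=0.1176>−1
Confirm numerically:
  x=-2.889: |R|=0.47579 <1
  x=-2.863: |R|=0.45942 <1
  x=-2.699: |R|=0.36497 <1
  x=-2.067: |R|=0.14354 <1
  x=-3.845: |R|=1.34381 >1
  x=-3.797: |R|=1.28788 >1
  x=-3.608: |R|=1.08034 >1
Stable set (-3.5294, 0).

left endpoint -3.5294.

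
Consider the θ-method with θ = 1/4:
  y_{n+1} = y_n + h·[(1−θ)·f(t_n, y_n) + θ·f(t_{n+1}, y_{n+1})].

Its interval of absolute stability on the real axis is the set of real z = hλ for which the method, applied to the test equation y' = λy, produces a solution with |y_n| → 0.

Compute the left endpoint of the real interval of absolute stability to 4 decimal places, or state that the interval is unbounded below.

On y'=λy, z=hλ:
  y_{n+1} = y_n + z·[3/4·y_n + 1/4·y_{n+1}] ⇒ (1 − 1/4z)y_{n+1} = (1 + 3/4z)y_n
  R(z) = (1 + 3/4z)/(1 − 1/4z).

Boundary: |R(x)|=1, x<0.
x=-1: |R|=0.2000
R=−1: 1+3/4x = −1+1/4x ⇒ -1/2x=2 ⇒ x=2/(-1/2)=-4.0000
Confirm numerically:
  x=-3.551: |R|=0.88108 <1
  x=-2.973: |R|=0.70544 <1
  x=-2.824: |R|=0.65533 <1
  x=-1.796: |R|=0.23948 <1
  x=-4.324: |R|=1.07785 >1
  x=-4.309: |R|=1.07438 >1
  x=-4.021: |R|=1.00524 >1
Interval (-4.0000, 0).

left endpoint -4.0000.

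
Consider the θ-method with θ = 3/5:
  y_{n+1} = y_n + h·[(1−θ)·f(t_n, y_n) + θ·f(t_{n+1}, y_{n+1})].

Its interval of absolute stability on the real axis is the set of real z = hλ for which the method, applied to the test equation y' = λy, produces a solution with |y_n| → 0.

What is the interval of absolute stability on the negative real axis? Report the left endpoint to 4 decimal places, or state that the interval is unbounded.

unbounded; (−∞, 0).

Test eqn y'=λy, z=hλ:
  y_{n+1} = y_n + z·[2/5·y_n + 3/5·y_{n+1}] ⇒ (1 − 3/5z)y_{n+1} = (1 + 2/5z)y_n
  ⇒ R(z) = (1 + 2/5z)/(1 − 3/5z).

Find x<0 with |R(x)|<1.
x=-0.88: |R|=0.4241
x=-2: |R|=0.0909
x=-10: |R|=0.4286
x=-100: |R|=0.6393
θ=3/5≥1/2 ⇒ |1+2/5x|<|1−3/5x| ∀x<0 ⇒ interval (−∞,0).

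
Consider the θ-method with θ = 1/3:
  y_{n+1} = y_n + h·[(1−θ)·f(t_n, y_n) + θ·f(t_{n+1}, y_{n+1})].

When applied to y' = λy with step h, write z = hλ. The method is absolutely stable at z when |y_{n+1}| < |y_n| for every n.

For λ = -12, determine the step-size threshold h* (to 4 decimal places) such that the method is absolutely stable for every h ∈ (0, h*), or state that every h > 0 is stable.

(-6.0000,0); λ=-12 ⇒ h* = (6)/12 = 0.5000.

Test eqn y'=λy, z=hλ:
  y_{n+1} = y_n + z·[2/3·y_n + 1/3·y_{n+1}] ⇒ (1 − 1/3z)y_{n+1} = (1 + 2/3z)y_n
  ⇒ R(z) = (1 + 2/3z)/(1 − 1/3z).

Need |R(x)|<1, x<0.
x=-0.79: |R|=0.3747
R=−1: 1+2/3x = −1+1/3x ⇒ -1/3x=2 ⇒ x=2/(-1/3)=-6.0000
Confirm numerically:
  x=-5.884: |R|=0.98694 <1
  x=-4.534: |R|=0.80542 <1
  x=-2.885: |R|=0.47069 <1
  x=-6.408: |R|=1.04337 >1
  x=-6.061: |R|=1.00673 >1
  x=-6.036: |R|=1.00398 >1
Interval (-6.0000, 0).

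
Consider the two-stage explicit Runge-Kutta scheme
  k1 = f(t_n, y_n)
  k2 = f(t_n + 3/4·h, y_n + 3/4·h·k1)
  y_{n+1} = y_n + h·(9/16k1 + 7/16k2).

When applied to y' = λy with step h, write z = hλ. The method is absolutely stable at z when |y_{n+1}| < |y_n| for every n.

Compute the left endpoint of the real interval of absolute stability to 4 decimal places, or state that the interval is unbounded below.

left endpoint -3.0476.

On y'=λy, z=hλ:
  k1=λy_n ⇒ h·k1=z·y_n;  k2=λ(1+3/4z)y_n ⇒ h·k2=z(1+3/4z)y_n
  y_{n+1}/y_n = 1 + 9/16z + 7/16z(1+3/4z) = 1 + z + 21/64z²
  so R(z) = 1 + z + 21/64z².

Solve |R(x)|<1 on ℝ⁻.
x=-0.91: |R|=0.3617
R=1: x+21/64x²=0 ⇒ x=−64/21=-3.0476; min R=1−1/(4·21/64)=0.2381>−1
Confirm numerically:
  x=-2.673: |R|=0.67143 <1
  x=-2.530: |R|=0.57030 <1
  x=-2.325: |R|=0.44872 <1
  x=-1.675: |R|=0.24560 <1
  x=-3.646: |R|=1.71587 >1
  x=-3.387: |R|=1.37717 >1
  x=-3.140: |R|=1.09518 >1
Stable set (-3.0476, 0).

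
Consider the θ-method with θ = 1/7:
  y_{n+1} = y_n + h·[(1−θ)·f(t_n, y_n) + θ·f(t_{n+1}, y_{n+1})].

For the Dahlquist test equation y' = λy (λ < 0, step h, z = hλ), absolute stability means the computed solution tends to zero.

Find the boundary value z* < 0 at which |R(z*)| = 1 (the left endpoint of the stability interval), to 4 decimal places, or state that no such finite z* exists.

z* = -2.8000.

Test eqn y'=λy, z=hλ:
  y_{n+1} = y_n + z·[6/7·y_n + 1/7·y_{n+1}] ⇒ (1 − 1/7z)y_{n+1} = (1 + 6/7z)y_n
  so R(z) = (1 + 6/7z)/(1 − 1/7z).

Need |R(x)|<1, x<0.
x=-0.61: |R|=0.4389
R=−1: 1+6/7x = −1+1/7x ⇒ -5/7x=2 ⇒ x=2/(-5/7)=-2.8000
Confirm numerically:
  x=-2.271: |R|=0.71470 <1
  x=-1.516: |R|=0.24612 <1
  x=-1.486: |R|=0.22578 <1
  x=-3.384: |R|=1.28120 >1
  x=-3.217: |R|=1.20407 >1
  x=-3.120: |R|=1.15810 >1
Stable set (-2.8000, 0).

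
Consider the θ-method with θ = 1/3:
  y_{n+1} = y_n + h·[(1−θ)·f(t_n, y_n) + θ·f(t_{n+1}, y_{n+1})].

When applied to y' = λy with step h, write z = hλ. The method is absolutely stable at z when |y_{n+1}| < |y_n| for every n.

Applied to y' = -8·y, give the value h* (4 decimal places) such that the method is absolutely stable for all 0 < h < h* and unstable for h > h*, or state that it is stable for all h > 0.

(-6.0000,0); λ=-8 ⇒ h* = (6)/8 = 0.7500.

On y'=λy, z=hλ:
  y_{n+1} = y_n + z·[2/3·y_n + 1/3·y_{n+1}] ⇒ (1 − 1/3z)y_{n+1} = (1 + 2/3z)y_n
  ⇒ R(z) = (1 + 2/3z)/(1 − 1/3z).

Need |R(x)|<1, x<0.
x=-0.85: |R|=0.3377
R=−1: 1+2/3x = −1+1/3x ⇒ -1/3x=2 ⇒ x=2/(-1/3)=-6.0000
Confirm numerically:
  x=-5.256: |R|=0.90988 <1
  x=-5.217: |R|=0.90471 <1
  x=-4.749: |R|=0.83856 <1
  x=-4.594: |R|=0.81485 <1
  x=-6.588: |R|=1.06133 >1
  x=-6.341: |R|=1.03651 >1
Stable set (-6.0000, 0).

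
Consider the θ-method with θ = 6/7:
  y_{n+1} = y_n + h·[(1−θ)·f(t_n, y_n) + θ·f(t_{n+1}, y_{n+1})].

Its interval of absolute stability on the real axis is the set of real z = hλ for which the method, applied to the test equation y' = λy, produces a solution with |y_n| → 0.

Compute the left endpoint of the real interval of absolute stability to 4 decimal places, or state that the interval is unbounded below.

unbounded; (−∞, 0).

Set f=λy, z=hλ:
  y_{n+1} = y_n + z·[1/7·y_n + 6/7·y_{n+1}] ⇒ (1 − 6/7z)y_{n+1} = (1 + 1/7z)y_n
  so R(z) = (1 + 1/7z)/(1 − 6/7z).

Solve |R(x)|<1 on ℝ⁻.
x=-1.25: |R|=0.3966
x=-2: |R|=0.2632
x=-10: |R|=0.0448
x=-100: |R|=0.1532
θ=6/7≥1/2 ⇒ |1+1/7x|<|1−6/7x| ∀x<0 ⇒ unbounded interval.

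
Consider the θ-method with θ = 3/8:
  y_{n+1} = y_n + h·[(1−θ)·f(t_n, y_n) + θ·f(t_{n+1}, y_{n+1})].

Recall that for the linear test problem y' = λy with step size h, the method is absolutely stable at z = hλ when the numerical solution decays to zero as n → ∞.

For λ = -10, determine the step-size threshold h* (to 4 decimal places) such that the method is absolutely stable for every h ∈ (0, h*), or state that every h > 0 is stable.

(-8.0000,0); λ=-10 ⇒ h* = (8)/10 = 0.8000.

Set f=λy, z=hλ:
  y_{n+1} = y_n + z·[5/8·y_n + 3/8·y_{n+1}] ⇒ (1 − 3/8z)y_{n+1} = (1 + 5/8z)y_n
  ⇒ R(z) = (1 + 5/8z)/(1 − 3/8z).

Boundary: |R(x)|=1, x<0.
x=-0.3: |R|=0.7303
R=−1: 1+5/8x = −1+3/8x ⇒ -1/4x=2 ⇒ x=2/(-1/4)=-8.0000
Confirm numerically:
  x=-7.413: |R|=0.96118 <1
  x=-6.279: |R|=0.87174 <1
  x=-4.284: |R|=0.64358 <1
  x=-8.467: |R|=1.02796 >1
  x=-8.175: |R|=1.01076 >1
  x=-8.022: |R|=1.00137 >1
So |R|<1 on (-8.0000, 0).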